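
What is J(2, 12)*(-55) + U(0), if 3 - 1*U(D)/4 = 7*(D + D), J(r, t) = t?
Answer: -648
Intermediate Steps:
U(D) = 12 - 56*D (U(D) = 12 - 28*(D + D) = 12 - 28*2*D = 12 - 56*D)
J(2, 12)*(-55) + U(0) = 12*(-55) + (12 - 56*0) = -660 + (12 + 0) = -660 + 12 = -648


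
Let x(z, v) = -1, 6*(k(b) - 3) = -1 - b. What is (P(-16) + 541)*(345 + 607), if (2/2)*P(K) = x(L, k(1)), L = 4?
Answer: 514080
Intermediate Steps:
k(b) = 17/6 - b/6 (k(b) = 3 + (-1 - b)/6 = 3 + (-⅙ - b/6) = 17/6 - b/6)
P(K) = -1
(P(-16) + 541)*(345 + 607) = (-1 + 541)*(345 + 607) = 540*952 = 514080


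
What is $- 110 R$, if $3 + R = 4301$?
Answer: $-472780$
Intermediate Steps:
$R = 4298$ ($R = -3 + 4301 = 4298$)
$- 110 R = \left(-110\right) 4298 = -472780$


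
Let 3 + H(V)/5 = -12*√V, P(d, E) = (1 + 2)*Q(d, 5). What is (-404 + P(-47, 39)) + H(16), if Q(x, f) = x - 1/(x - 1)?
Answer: -12799/16 ≈ -799.94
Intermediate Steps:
Q(x, f) = x - 1/(-1 + x)
P(d, E) = 3*(-1 + d² - d)/(-1 + d) (P(d, E) = (1 + 2)*((-1 + d² - d)/(-1 + d)) = 3*((-1 + d² - d)/(-1 + d)) = 3*(-1 + d² - d)/(-1 + d))
H(V) = -15 - 60*√V (H(V) = -15 + 5*(-12*√V) = -15 - 60*√V)
(-404 + P(-47, 39)) + H(16) = (-404 + 3*(-1 + (-47)² - 1*(-47))/(-1 - 47)) + (-15 - 60*√16) = (-404 + 3*(-1 + 2209 + 47)/(-48)) + (-15 - 60*4) = (-404 + 3*(-1/48)*2255) + (-15 - 240) = (-404 - 2255/16) - 255 = -8719/16 - 255 = -12799/16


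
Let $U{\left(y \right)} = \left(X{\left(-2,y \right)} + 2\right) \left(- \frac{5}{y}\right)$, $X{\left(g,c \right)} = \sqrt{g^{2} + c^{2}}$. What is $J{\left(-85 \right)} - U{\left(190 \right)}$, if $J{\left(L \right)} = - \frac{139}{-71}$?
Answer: $\frac{2712}{1349} + \frac{\sqrt{9026}}{19} \approx 7.0107$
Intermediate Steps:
$X{\left(g,c \right)} = \sqrt{c^{2} + g^{2}}$
$U{\left(y \right)} = - \frac{5 \left(2 + \sqrt{4 + y^{2}}\right)}{y}$ ($U{\left(y \right)} = \left(\sqrt{y^{2} + \left(-2\right)^{2}} + 2\right) \left(- \frac{5}{y}\right) = \left(\sqrt{y^{2} + 4} + 2\right) \left(- \frac{5}{y}\right) = \left(\sqrt{4 + y^{2}} + 2\right) \left(- \frac{5}{y}\right) = \left(2 + \sqrt{4 + y^{2}}\right) \left(- \frac{5}{y}\right) = - \frac{5 \left(2 + \sqrt{4 + y^{2}}\right)}{y}$)
$J{\left(L \right)} = \frac{139}{71}$ ($J{\left(L \right)} = \left(-139\right) \left(- \frac{1}{71}\right) = \frac{139}{71}$)
$J{\left(-85 \right)} - U{\left(190 \right)} = \frac{139}{71} - \frac{5 \left(-2 - \sqrt{4 + 190^{2}}\right)}{190} = \frac{139}{71} - 5 \cdot \frac{1}{190} \left(-2 - \sqrt{4 + 36100}\right) = \frac{139}{71} - 5 \cdot \frac{1}{190} \left(-2 - \sqrt{36104}\right) = \frac{139}{71} - 5 \cdot \frac{1}{190} \left(-2 - 2 \sqrt{9026}\right) = \frac{139}{71} - \left(- \frac{1}{19} - \frac{\sqrt{9026}}{19}\right) = \frac{139}{71} + \left(\frac{1}{19} + \frac{\sqrt{9026}}{19}\right) = \frac{2712}{1349} + \frac{\sqrt{9026}}{19}$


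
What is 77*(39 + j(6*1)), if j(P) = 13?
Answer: 4004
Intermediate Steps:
77*(39 + j(6*1)) = 77*(39 + 13) = 77*52 = 4004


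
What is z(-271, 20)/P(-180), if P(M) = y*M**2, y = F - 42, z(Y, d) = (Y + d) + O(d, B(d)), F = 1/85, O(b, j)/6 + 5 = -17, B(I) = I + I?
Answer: 6511/23127120 ≈ 0.00028153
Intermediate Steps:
B(I) = 2*I
O(b, j) = -132 (O(b, j) = -30 + 6*(-17) = -30 - 102 = -132)
F = 1/85 ≈ 0.011765
z(Y, d) = -132 + Y + d (z(Y, d) = (Y + d) - 132 = -132 + Y + d)
y = -3569/85 (y = 1/85 - 42 = -3569/85 ≈ -41.988)
P(M) = -3569*M**2/85
z(-271, 20)/P(-180) = (-132 - 271 + 20)/((-3569/85*(-180)**2)) = -383/((-3569/85*32400)) = -383/(-23127120/17) = -383*(-17/23127120) = 6511/23127120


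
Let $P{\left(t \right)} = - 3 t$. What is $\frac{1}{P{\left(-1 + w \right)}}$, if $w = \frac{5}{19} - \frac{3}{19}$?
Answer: $\frac{19}{51} \approx 0.37255$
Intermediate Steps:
$w = \frac{2}{19}$ ($w = 5 \cdot \frac{1}{19} - \frac{3}{19} = \frac{5}{19} - \frac{3}{19} = \frac{2}{19} \approx 0.10526$)
$\frac{1}{P{\left(-1 + w \right)}} = \frac{1}{\left(-3\right) \left(-1 + \frac{2}{19}\right)} = \frac{1}{\left(-3\right) \left(- \frac{17}{19}\right)} = \frac{1}{\frac{51}{19}} = \frac{19}{51}$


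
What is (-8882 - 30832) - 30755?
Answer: -70469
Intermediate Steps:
(-8882 - 30832) - 30755 = -39714 - 30755 = -70469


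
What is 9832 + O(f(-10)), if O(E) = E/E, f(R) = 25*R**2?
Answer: 9833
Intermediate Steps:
O(E) = 1
9832 + O(f(-10)) = 9832 + 1 = 9833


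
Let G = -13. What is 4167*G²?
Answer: 704223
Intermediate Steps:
4167*G² = 4167*(-13)² = 4167*169 = 704223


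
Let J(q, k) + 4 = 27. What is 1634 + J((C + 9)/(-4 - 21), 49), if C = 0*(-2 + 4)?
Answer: 1657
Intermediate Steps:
C = 0 (C = 0*2 = 0)
J(q, k) = 23 (J(q, k) = -4 + 27 = 23)
1634 + J((C + 9)/(-4 - 21), 49) = 1634 + 23 = 1657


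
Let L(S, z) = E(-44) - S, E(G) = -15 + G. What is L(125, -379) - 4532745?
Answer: -4532929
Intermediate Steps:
L(S, z) = -59 - S (L(S, z) = (-15 - 44) - S = -59 - S)
L(125, -379) - 4532745 = (-59 - 1*125) - 4532745 = (-59 - 125) - 4532745 = -184 - 4532745 = -4532929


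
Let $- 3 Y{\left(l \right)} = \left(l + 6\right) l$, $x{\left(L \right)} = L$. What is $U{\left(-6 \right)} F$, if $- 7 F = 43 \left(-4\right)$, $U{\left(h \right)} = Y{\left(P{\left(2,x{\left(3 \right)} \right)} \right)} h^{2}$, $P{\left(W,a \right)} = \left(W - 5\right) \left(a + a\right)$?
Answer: $- \frac{445824}{7} \approx -63689.0$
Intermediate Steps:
$P{\left(W,a \right)} = 2 a \left(-5 + W\right)$ ($P{\left(W,a \right)} = \left(-5 + W\right) 2 a = 2 a \left(-5 + W\right)$)
$Y{\left(l \right)} = - \frac{l \left(6 + l\right)}{3}$ ($Y{\left(l \right)} = - \frac{\left(l + 6\right) l}{3} = - \frac{\left(6 + l\right) l}{3} = - \frac{l \left(6 + l\right)}{3}$)
$U{\left(h \right)} = - 72 h^{2}$ ($U{\left(h \right)} = - \frac{2 \cdot 3 \left(-5 + 2\right) \left(6 + 2 \cdot 3 \left(-5 + 2\right)\right)}{3} h^{2} = - \frac{2 \cdot 3 \left(-3\right) \left(6 + 2 \cdot 3 \left(-3\right)\right)}{3} h^{2} = \left(- \frac{1}{3}\right) \left(-18\right) \left(6 - 18\right) h^{2} = \left(- \frac{1}{3}\right) \left(-18\right) \left(-12\right) h^{2} = - 72 h^{2}$)
$F = \frac{172}{7}$ ($F = - \frac{43 \left(-4\right)}{7} = \left(- \frac{1}{7}\right) \left(-172\right) = \frac{172}{7} \approx 24.571$)
$U{\left(-6 \right)} F = - 72 \left(-6\right)^{2} \cdot \frac{172}{7} = \left(-72\right) 36 \cdot \frac{172}{7} = \left(-2592\right) \frac{172}{7} = - \frac{445824}{7}$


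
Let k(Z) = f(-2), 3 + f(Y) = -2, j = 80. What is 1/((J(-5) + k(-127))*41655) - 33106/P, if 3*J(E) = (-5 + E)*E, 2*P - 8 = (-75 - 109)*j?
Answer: 8044347853/1787416050 ≈ 4.5005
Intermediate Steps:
f(Y) = -5 (f(Y) = -3 - 2 = -5)
P = -7356 (P = 4 + ((-75 - 109)*80)/2 = 4 + (-184*80)/2 = 4 + (1/2)*(-14720) = 4 - 7360 = -7356)
k(Z) = -5
J(E) = E*(-5 + E)/3 (J(E) = ((-5 + E)*E)/3 = (E*(-5 + E))/3 = E*(-5 + E)/3)
1/((J(-5) + k(-127))*41655) - 33106/P = 1/((1/3)*(-5)*(-5 - 5) - 5*41655) - 33106/(-7356) = (1/41655)/((1/3)*(-5)*(-10) - 5) - 33106*(-1/7356) = (1/41655)/(50/3 - 5) + 16553/3678 = (1/41655)/(35/3) + 16553/3678 = (3/35)*(1/41655) + 16553/3678 = 1/485975 + 16553/3678 = 8044347853/1787416050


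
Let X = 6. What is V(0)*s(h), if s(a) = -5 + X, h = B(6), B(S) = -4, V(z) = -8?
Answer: -8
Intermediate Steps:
h = -4
s(a) = 1 (s(a) = -5 + 6 = 1)
V(0)*s(h) = -8*1 = -8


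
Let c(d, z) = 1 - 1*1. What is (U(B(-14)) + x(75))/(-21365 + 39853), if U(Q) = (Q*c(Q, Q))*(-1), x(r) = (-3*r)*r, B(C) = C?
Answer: -16875/18488 ≈ -0.91275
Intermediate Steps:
c(d, z) = 0 (c(d, z) = 1 - 1 = 0)
x(r) = -3*r²
U(Q) = 0 (U(Q) = (Q*0)*(-1) = 0*(-1) = 0)
(U(B(-14)) + x(75))/(-21365 + 39853) = (0 - 3*75²)/(-21365 + 39853) = (0 - 3*5625)/18488 = (0 - 16875)*(1/18488) = -16875*1/18488 = -16875/18488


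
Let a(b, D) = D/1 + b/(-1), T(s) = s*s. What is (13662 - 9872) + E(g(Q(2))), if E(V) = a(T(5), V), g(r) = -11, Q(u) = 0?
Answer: 3754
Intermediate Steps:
T(s) = s²
a(b, D) = D - b (a(b, D) = D*1 + b*(-1) = D - b)
E(V) = -25 + V (E(V) = V - 1*5² = V - 1*25 = V - 25 = -25 + V)
(13662 - 9872) + E(g(Q(2))) = (13662 - 9872) + (-25 - 11) = 3790 - 36 = 3754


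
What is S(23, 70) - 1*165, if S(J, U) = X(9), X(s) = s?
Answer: -156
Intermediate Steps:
S(J, U) = 9
S(23, 70) - 1*165 = 9 - 1*165 = 9 - 165 = -156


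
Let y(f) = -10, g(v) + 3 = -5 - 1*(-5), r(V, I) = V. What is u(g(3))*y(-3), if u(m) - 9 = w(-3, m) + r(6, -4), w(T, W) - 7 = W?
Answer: -190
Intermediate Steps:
w(T, W) = 7 + W
g(v) = -3 (g(v) = -3 + (-5 - 1*(-5)) = -3 + (-5 + 5) = -3 + 0 = -3)
u(m) = 22 + m (u(m) = 9 + ((7 + m) + 6) = 9 + (13 + m) = 22 + m)
u(g(3))*y(-3) = (22 - 3)*(-10) = 19*(-10) = -190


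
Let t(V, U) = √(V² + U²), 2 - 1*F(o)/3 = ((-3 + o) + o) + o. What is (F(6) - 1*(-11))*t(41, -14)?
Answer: -28*√1877 ≈ -1213.1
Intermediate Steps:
F(o) = 15 - 9*o (F(o) = 6 - 3*(((-3 + o) + o) + o) = 6 - 3*((-3 + 2*o) + o) = 6 - 3*(-3 + 3*o) = 6 + (9 - 9*o) = 15 - 9*o)
t(V, U) = √(U² + V²)
(F(6) - 1*(-11))*t(41, -14) = ((15 - 9*6) - 1*(-11))*√((-14)² + 41²) = ((15 - 54) + 11)*√(196 + 1681) = (-39 + 11)*√1877 = -28*√1877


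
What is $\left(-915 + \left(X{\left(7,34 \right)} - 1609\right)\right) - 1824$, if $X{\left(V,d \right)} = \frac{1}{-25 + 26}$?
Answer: $-4347$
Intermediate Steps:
$X{\left(V,d \right)} = 1$ ($X{\left(V,d \right)} = 1^{-1} = 1$)
$\left(-915 + \left(X{\left(7,34 \right)} - 1609\right)\right) - 1824 = \left(-915 + \left(1 - 1609\right)\right) - 1824 = \left(-915 - 1608\right) - 1824 = -2523 - 1824 = -4347$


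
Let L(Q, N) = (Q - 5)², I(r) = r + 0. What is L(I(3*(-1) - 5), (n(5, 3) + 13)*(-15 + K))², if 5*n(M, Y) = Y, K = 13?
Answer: 28561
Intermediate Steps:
n(M, Y) = Y/5
I(r) = r
L(Q, N) = (-5 + Q)²
L(I(3*(-1) - 5), (n(5, 3) + 13)*(-15 + K))² = ((-5 + (3*(-1) - 5))²)² = ((-5 + (-3 - 5))²)² = ((-5 - 8)²)² = ((-13)²)² = 169² = 28561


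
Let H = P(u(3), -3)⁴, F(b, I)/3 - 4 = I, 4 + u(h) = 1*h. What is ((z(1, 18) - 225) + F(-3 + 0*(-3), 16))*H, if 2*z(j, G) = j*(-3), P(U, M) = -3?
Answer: -26973/2 ≈ -13487.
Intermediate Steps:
u(h) = -4 + h (u(h) = -4 + 1*h = -4 + h)
F(b, I) = 12 + 3*I
z(j, G) = -3*j/2 (z(j, G) = (j*(-3))/2 = (-3*j)/2 = -3*j/2)
H = 81 (H = (-3)⁴ = 81)
((z(1, 18) - 225) + F(-3 + 0*(-3), 16))*H = ((-3/2*1 - 225) + (12 + 3*16))*81 = ((-3/2 - 225) + (12 + 48))*81 = (-453/2 + 60)*81 = -333/2*81 = -26973/2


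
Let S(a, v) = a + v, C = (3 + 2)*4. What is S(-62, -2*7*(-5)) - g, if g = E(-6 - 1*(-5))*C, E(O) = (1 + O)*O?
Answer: 8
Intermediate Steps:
E(O) = O*(1 + O)
C = 20 (C = 5*4 = 20)
g = 0 (g = ((-6 - 1*(-5))*(1 + (-6 - 1*(-5))))*20 = ((-6 + 5)*(1 + (-6 + 5)))*20 = -(1 - 1)*20 = -1*0*20 = 0*20 = 0)
S(-62, -2*7*(-5)) - g = (-62 - 2*7*(-5)) - 1*0 = (-62 - 14*(-5)) + 0 = (-62 + 70) + 0 = 8 + 0 = 8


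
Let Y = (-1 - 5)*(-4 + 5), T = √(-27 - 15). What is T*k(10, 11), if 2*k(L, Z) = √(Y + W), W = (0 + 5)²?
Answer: I*√798/2 ≈ 14.124*I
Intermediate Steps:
T = I*√42 (T = √(-42) = I*√42 ≈ 6.4807*I)
Y = -6 (Y = -6*1 = -6)
W = 25 (W = 5² = 25)
k(L, Z) = √19/2 (k(L, Z) = √(-6 + 25)/2 = √19/2)
T*k(10, 11) = (I*√42)*(√19/2) = I*√798/2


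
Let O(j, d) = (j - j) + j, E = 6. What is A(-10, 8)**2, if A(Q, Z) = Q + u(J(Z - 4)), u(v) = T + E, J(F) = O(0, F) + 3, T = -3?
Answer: 49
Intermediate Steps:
O(j, d) = j (O(j, d) = 0 + j = j)
J(F) = 3 (J(F) = 0 + 3 = 3)
u(v) = 3 (u(v) = -3 + 6 = 3)
A(Q, Z) = 3 + Q (A(Q, Z) = Q + 3 = 3 + Q)
A(-10, 8)**2 = (3 - 10)**2 = (-7)**2 = 49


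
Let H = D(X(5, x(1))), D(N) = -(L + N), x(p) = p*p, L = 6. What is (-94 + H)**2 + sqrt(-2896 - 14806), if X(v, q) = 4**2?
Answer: 13456 + I*sqrt(17702) ≈ 13456.0 + 133.05*I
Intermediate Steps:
x(p) = p**2
X(v, q) = 16
D(N) = -6 - N (D(N) = -(6 + N) = -6 - N)
H = -22 (H = -6 - 1*16 = -6 - 16 = -22)
(-94 + H)**2 + sqrt(-2896 - 14806) = (-94 - 22)**2 + sqrt(-2896 - 14806) = (-116)**2 + sqrt(-17702) = 13456 + I*sqrt(17702)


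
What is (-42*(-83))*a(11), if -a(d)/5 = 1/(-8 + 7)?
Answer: 17430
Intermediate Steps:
a(d) = 5 (a(d) = -5/(-8 + 7) = -5/(-1) = -5*(-1) = 5)
(-42*(-83))*a(11) = -42*(-83)*5 = 3486*5 = 17430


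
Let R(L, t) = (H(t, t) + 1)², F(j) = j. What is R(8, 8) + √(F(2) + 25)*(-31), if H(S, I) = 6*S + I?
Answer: 3249 - 93*√3 ≈ 3087.9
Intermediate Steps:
H(S, I) = I + 6*S
R(L, t) = (1 + 7*t)² (R(L, t) = ((t + 6*t) + 1)² = (7*t + 1)² = (1 + 7*t)²)
R(8, 8) + √(F(2) + 25)*(-31) = (1 + 7*8)² + √(2 + 25)*(-31) = (1 + 56)² + √27*(-31) = 57² + (3*√3)*(-31) = 3249 - 93*√3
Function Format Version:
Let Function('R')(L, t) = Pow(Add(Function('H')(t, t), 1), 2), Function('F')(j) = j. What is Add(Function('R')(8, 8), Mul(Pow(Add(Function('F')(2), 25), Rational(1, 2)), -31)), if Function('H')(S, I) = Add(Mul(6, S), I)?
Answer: Add(3249, Mul(-93, Pow(3, Rational(1, 2)))) ≈ 3087.9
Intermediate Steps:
Function('H')(S, I) = Add(I, Mul(6, S))
Function('R')(L, t) = Pow(Add(1, Mul(7, t)), 2) (Function('R')(L, t) = Pow(Add(Add(t, Mul(6, t)), 1), 2) = Pow(Add(Mul(7, t), 1), 2) = Pow(Add(1, Mul(7, t)), 2))
Add(Function('R')(8, 8), Mul(Pow(Add(Function('F')(2), 25), Rational(1, 2)), -31)) = Add(Pow(Add(1, Mul(7, 8)), 2), Mul(Pow(Add(2, 25), Rational(1, 2)), -31)) = Add(Pow(Add(1, 56), 2), Mul(Pow(27, Rational(1, 2)), -31)) = Add(Pow(57, 2), Mul(Mul(3, Pow(3, Rational(1, 2))), -31)) = Add(3249, Mul(-93, Pow(3, Rational(1, 2))))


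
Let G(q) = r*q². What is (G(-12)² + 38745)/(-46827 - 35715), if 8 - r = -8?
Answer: -1782387/27514 ≈ -64.781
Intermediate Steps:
r = 16 (r = 8 - 1*(-8) = 8 + 8 = 16)
G(q) = 16*q²
(G(-12)² + 38745)/(-46827 - 35715) = ((16*(-12)²)² + 38745)/(-46827 - 35715) = ((16*144)² + 38745)/(-82542) = (2304² + 38745)*(-1/82542) = (5308416 + 38745)*(-1/82542) = 5347161*(-1/82542) = -1782387/27514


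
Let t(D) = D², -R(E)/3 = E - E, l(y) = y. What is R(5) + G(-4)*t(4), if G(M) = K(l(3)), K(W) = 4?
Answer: 64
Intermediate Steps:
G(M) = 4
R(E) = 0 (R(E) = -3*(E - E) = -3*0 = 0)
R(5) + G(-4)*t(4) = 0 + 4*4² = 0 + 4*16 = 0 + 64 = 64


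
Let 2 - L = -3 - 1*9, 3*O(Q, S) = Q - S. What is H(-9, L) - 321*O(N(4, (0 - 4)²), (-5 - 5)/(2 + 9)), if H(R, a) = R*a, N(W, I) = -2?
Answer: -102/11 ≈ -9.2727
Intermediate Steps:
O(Q, S) = -S/3 + Q/3 (O(Q, S) = (Q - S)/3 = -S/3 + Q/3)
L = 14 (L = 2 - (-3 - 1*9) = 2 - (-3 - 9) = 2 - 1*(-12) = 2 + 12 = 14)
H(-9, L) - 321*O(N(4, (0 - 4)²), (-5 - 5)/(2 + 9)) = -9*14 - 321*(-(-5 - 5)/(3*(2 + 9)) + (⅓)*(-2)) = -126 - 321*(-(-10)/(3*11) - ⅔) = -126 - 321*(-⅓*(-10/11) - ⅔) = -126 - 321*(10/33 - ⅔) = -126 - 321*(-4/11) = -126 + 1284/11 = -102/11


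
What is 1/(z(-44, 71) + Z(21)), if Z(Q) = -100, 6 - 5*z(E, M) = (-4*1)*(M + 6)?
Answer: -5/186 ≈ -0.026882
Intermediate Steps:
z(E, M) = 6 + 4*M/5 (z(E, M) = 6/5 - (-4*1)*(M + 6)/5 = 6/5 - (-4)*(6 + M)/5 = 6/5 - (-24 - 4*M)/5 = 6/5 + (24/5 + 4*M/5) = 6 + 4*M/5)
1/(z(-44, 71) + Z(21)) = 1/((6 + (⅘)*71) - 100) = 1/((6 + 284/5) - 100) = 1/(314/5 - 100) = 1/(-186/5) = -5/186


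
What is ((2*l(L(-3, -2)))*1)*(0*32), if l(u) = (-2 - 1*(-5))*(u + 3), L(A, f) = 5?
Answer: 0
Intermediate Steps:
l(u) = 9 + 3*u (l(u) = (-2 + 5)*(3 + u) = 3*(3 + u) = 9 + 3*u)
((2*l(L(-3, -2)))*1)*(0*32) = ((2*(9 + 3*5))*1)*(0*32) = ((2*(9 + 15))*1)*0 = ((2*24)*1)*0 = (48*1)*0 = 48*0 = 0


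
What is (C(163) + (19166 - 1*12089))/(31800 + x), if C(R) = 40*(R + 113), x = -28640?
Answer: 18117/3160 ≈ 5.7332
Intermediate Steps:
C(R) = 4520 + 40*R (C(R) = 40*(113 + R) = 4520 + 40*R)
(C(163) + (19166 - 1*12089))/(31800 + x) = ((4520 + 40*163) + (19166 - 1*12089))/(31800 - 28640) = ((4520 + 6520) + (19166 - 12089))/3160 = (11040 + 7077)*(1/3160) = 18117*(1/3160) = 18117/3160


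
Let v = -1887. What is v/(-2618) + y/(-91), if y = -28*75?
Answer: 47643/2002 ≈ 23.798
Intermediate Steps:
y = -2100
v/(-2618) + y/(-91) = -1887/(-2618) - 2100/(-91) = -1887*(-1/2618) - 2100*(-1/91) = 111/154 + 300/13 = 47643/2002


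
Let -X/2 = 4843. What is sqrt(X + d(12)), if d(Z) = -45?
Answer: I*sqrt(9731) ≈ 98.646*I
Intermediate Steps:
X = -9686 (X = -2*4843 = -9686)
sqrt(X + d(12)) = sqrt(-9686 - 45) = sqrt(-9731) = I*sqrt(9731)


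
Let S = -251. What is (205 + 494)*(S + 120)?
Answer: -91569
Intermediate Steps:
(205 + 494)*(S + 120) = (205 + 494)*(-251 + 120) = 699*(-131) = -91569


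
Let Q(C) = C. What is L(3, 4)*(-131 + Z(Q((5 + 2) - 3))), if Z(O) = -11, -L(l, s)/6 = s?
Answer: 3408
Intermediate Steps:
L(l, s) = -6*s
L(3, 4)*(-131 + Z(Q((5 + 2) - 3))) = (-6*4)*(-131 - 11) = -24*(-142) = 3408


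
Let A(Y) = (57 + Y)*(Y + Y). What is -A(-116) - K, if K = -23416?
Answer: 9728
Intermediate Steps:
A(Y) = 2*Y*(57 + Y) (A(Y) = (57 + Y)*(2*Y) = 2*Y*(57 + Y))
-A(-116) - K = -2*(-116)*(57 - 116) - 1*(-23416) = -2*(-116)*(-59) + 23416 = -1*13688 + 23416 = -13688 + 23416 = 9728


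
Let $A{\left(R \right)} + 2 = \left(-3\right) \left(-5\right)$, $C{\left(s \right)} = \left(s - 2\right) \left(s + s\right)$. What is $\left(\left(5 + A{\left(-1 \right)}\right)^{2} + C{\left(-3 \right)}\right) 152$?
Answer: $53808$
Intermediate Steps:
$C{\left(s \right)} = 2 s \left(-2 + s\right)$ ($C{\left(s \right)} = \left(-2 + s\right) 2 s = 2 s \left(-2 + s\right)$)
$A{\left(R \right)} = 13$ ($A{\left(R \right)} = -2 - -15 = -2 + 15 = 13$)
$\left(\left(5 + A{\left(-1 \right)}\right)^{2} + C{\left(-3 \right)}\right) 152 = \left(\left(5 + 13\right)^{2} + 2 \left(-3\right) \left(-2 - 3\right)\right) 152 = \left(18^{2} + 2 \left(-3\right) \left(-5\right)\right) 152 = \left(324 + 30\right) 152 = 354 \cdot 152 = 53808$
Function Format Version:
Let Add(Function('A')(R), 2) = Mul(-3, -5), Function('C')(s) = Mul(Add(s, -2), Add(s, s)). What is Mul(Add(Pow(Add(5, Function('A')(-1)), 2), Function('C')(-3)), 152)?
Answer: 53808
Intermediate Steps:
Function('C')(s) = Mul(2, s, Add(-2, s)) (Function('C')(s) = Mul(Add(-2, s), Mul(2, s)) = Mul(2, s, Add(-2, s)))
Function('A')(R) = 13 (Function('A')(R) = Add(-2, Mul(-3, -5)) = Add(-2, 15) = 13)
Mul(Add(Pow(Add(5, Function('A')(-1)), 2), Function('C')(-3)), 152) = Mul(Add(Pow(Add(5, 13), 2), Mul(2, -3, Add(-2, -3))), 152) = Mul(Add(Pow(18, 2), Mul(2, -3, -5)), 152) = Mul(Add(324, 30), 152) = Mul(354, 152) = 53808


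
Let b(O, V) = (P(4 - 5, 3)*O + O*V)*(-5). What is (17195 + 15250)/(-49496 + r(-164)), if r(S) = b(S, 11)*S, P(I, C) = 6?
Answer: -10815/778552 ≈ -0.013891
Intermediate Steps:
b(O, V) = -30*O - 5*O*V (b(O, V) = (6*O + O*V)*(-5) = -30*O - 5*O*V)
r(S) = -85*S**2 (r(S) = (-5*S*(6 + 11))*S = (-5*S*17)*S = (-85*S)*S = -85*S**2)
(17195 + 15250)/(-49496 + r(-164)) = (17195 + 15250)/(-49496 - 85*(-164)**2) = 32445/(-49496 - 85*26896) = 32445/(-49496 - 2286160) = 32445/(-2335656) = 32445*(-1/2335656) = -10815/778552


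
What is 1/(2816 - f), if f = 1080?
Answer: 1/1736 ≈ 0.00057604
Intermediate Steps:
1/(2816 - f) = 1/(2816 - 1*1080) = 1/(2816 - 1080) = 1/1736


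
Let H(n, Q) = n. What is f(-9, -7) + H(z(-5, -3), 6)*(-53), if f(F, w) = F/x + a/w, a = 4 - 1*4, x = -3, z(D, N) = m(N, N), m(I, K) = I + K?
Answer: 321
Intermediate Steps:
z(D, N) = 2*N (z(D, N) = N + N = 2*N)
a = 0 (a = 4 - 4 = 0)
f(F, w) = -F/3 (f(F, w) = F/(-3) + 0/w = F*(-⅓) + 0 = -F/3 + 0 = -F/3)
f(-9, -7) + H(z(-5, -3), 6)*(-53) = -⅓*(-9) + (2*(-3))*(-53) = 3 - 6*(-53) = 3 + 318 = 321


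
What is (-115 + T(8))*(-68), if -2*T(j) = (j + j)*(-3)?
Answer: 6188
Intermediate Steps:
T(j) = 3*j (T(j) = -(j + j)*(-3)/2 = -2*j*(-3)/2 = -(-3)*j = 3*j)
(-115 + T(8))*(-68) = (-115 + 3*8)*(-68) = (-115 + 24)*(-68) = -91*(-68) = 6188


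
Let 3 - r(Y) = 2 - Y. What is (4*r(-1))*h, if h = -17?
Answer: 0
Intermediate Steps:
r(Y) = 1 + Y (r(Y) = 3 - (2 - Y) = 3 + (-2 + Y) = 1 + Y)
(4*r(-1))*h = (4*(1 - 1))*(-17) = (4*0)*(-17) = 0*(-17) = 0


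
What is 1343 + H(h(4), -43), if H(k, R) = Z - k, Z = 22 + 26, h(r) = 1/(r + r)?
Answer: 11127/8 ≈ 1390.9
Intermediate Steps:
h(r) = 1/(2*r)
Z = 48
H(k, R) = 48 - k
1343 + H(h(4), -43) = 1343 + (48 - 1/(2*4)) = 1343 + (48 - 1*⅛) = 1343 + (48 - ⅛) = 1343 + 383/8 = 11127/8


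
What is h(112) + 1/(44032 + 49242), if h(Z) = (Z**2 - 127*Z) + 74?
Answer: -149798043/93274 ≈ -1606.0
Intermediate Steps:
h(Z) = 74 + Z**2 - 127*Z
h(112) + 1/(44032 + 49242) = (74 + 112**2 - 127*112) + 1/(44032 + 49242) = (74 + 12544 - 14224) + 1/93274 = -1606 + 1/93274 = -149798043/93274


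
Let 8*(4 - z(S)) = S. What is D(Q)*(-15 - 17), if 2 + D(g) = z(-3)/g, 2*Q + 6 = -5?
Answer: 984/11 ≈ 89.455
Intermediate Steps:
Q = -11/2 (Q = -3 + (½)*(-5) = -3 - 5/2 = -11/2 ≈ -5.5000)
z(S) = 4 - S/8
D(g) = -2 + 35/(8*g) (D(g) = -2 + (4 - ⅛*(-3))/g = -2 + (4 + 3/8)/g = -2 + 35/(8*g))
D(Q)*(-15 - 17) = (-2 + 35/(8*(-11/2)))*(-15 - 17) = (-2 + (35/8)*(-2/11))*(-32) = (-2 - 35/44)*(-32) = -123/44*(-32) = 984/11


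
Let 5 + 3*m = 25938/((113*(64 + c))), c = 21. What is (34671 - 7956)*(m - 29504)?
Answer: -1514170307507/1921 ≈ -7.8822e+8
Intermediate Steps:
m = -22087/28815 (m = -5/3 + (25938/((113*(64 + 21))))/3 = -5/3 + (25938/((113*85)))/3 = -5/3 + (25938/9605)/3 = -5/3 + (25938*(1/9605))/3 = -5/3 + (⅓)*(25938/9605) = -5/3 + 8646/9605 = -22087/28815 ≈ -0.76651)
(34671 - 7956)*(m - 29504) = (34671 - 7956)*(-22087/28815 - 29504) = 26715*(-850179847/28815) = -1514170307507/1921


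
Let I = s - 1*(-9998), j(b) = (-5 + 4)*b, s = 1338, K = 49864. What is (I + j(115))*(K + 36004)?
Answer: 963524828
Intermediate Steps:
j(b) = -b
I = 11336 (I = 1338 - 1*(-9998) = 1338 + 9998 = 11336)
(I + j(115))*(K + 36004) = (11336 - 1*115)*(49864 + 36004) = (11336 - 115)*85868 = 11221*85868 = 963524828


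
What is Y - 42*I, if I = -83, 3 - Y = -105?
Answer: 3594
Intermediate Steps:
Y = 108 (Y = 3 - 1*(-105) = 3 + 105 = 108)
Y - 42*I = 108 - 42*(-83) = 108 + 3486 = 3594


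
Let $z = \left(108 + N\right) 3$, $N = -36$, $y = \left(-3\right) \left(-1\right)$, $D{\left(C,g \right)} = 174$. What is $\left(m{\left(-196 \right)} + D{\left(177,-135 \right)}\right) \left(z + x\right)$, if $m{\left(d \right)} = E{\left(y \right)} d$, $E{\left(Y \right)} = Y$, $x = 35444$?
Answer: $-14763240$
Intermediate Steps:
$y = 3$
$m{\left(d \right)} = 3 d$
$z = 216$ ($z = \left(108 - 36\right) 3 = 72 \cdot 3 = 216$)
$\left(m{\left(-196 \right)} + D{\left(177,-135 \right)}\right) \left(z + x\right) = \left(3 \left(-196\right) + 174\right) \left(216 + 35444\right) = \left(-588 + 174\right) 35660 = \left(-414\right) 35660 = -14763240$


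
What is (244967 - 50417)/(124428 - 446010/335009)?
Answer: 10862666825/6947342307 ≈ 1.5636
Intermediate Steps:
(244967 - 50417)/(124428 - 446010/335009) = 194550/(124428 - 446010*1/335009) = 194550/(124428 - 446010/335009) = 194550/(41684053842/335009) = 194550*(335009/41684053842) = 10862666825/6947342307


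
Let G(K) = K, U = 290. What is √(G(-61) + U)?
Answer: √229 ≈ 15.133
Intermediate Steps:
√(G(-61) + U) = √(-61 + 290) = √229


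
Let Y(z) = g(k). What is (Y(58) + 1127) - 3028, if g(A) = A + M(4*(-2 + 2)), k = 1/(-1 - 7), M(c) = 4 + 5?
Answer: -15137/8 ≈ -1892.1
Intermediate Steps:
M(c) = 9
k = -1/8 (k = 1/(-8) = -1/8 ≈ -0.12500)
g(A) = 9 + A (g(A) = A + 9 = 9 + A)
Y(z) = 71/8 (Y(z) = 9 - 1/8 = 71/8)
(Y(58) + 1127) - 3028 = (71/8 + 1127) - 3028 = 9087/8 - 3028 = -15137/8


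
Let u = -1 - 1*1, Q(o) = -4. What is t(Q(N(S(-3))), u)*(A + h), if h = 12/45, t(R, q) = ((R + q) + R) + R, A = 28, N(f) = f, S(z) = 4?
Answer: -5936/15 ≈ -395.73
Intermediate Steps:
u = -2 (u = -1 - 1 = -2)
t(R, q) = q + 3*R (t(R, q) = (q + 2*R) + R = q + 3*R)
h = 4/15 (h = 12*(1/45) = 4/15 ≈ 0.26667)
t(Q(N(S(-3))), u)*(A + h) = (-2 + 3*(-4))*(28 + 4/15) = (-2 - 12)*(424/15) = -14*424/15 = -5936/15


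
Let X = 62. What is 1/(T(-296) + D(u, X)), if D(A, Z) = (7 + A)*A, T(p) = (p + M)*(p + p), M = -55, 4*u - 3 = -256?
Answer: 16/3381597 ≈ 4.7315e-6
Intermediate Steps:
u = -253/4 (u = ¾ + (¼)*(-256) = ¾ - 64 = -253/4 ≈ -63.250)
T(p) = 2*p*(-55 + p) (T(p) = (p - 55)*(p + p) = (-55 + p)*(2*p) = 2*p*(-55 + p))
D(A, Z) = A*(7 + A)
1/(T(-296) + D(u, X)) = 1/(2*(-296)*(-55 - 296) - 253*(7 - 253/4)/4) = 1/(2*(-296)*(-351) - 253/4*(-225/4)) = 1/(207792 + 56925/16) = 1/(3381597/16) = 16/3381597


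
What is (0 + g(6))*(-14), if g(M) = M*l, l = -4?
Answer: 336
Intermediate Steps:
g(M) = -4*M (g(M) = M*(-4) = -4*M)
(0 + g(6))*(-14) = (0 - 4*6)*(-14) = (0 - 24)*(-14) = -24*(-14) = 336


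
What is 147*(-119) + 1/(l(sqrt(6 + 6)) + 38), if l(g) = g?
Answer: -12524969/716 - sqrt(3)/716 ≈ -17493.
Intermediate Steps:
147*(-119) + 1/(l(sqrt(6 + 6)) + 38) = 147*(-119) + 1/(sqrt(6 + 6) + 38) = -17493 + 1/(sqrt(12) + 38) = -17493 + 1/(2*sqrt(3) + 38) = -17493 + 1/(38 + 2*sqrt(3))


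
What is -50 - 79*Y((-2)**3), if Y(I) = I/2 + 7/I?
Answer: 2681/8 ≈ 335.13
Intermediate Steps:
Y(I) = I/2 + 7/I (Y(I) = I*(1/2) + 7/I = I/2 + 7/I)
-50 - 79*Y((-2)**3) = -50 - 79*((1/2)*(-2)**3 + 7/((-2)**3)) = -50 - 79*((1/2)*(-8) + 7/(-8)) = -50 - 79*(-4 + 7*(-1/8)) = -50 - 79*(-4 - 7/8) = -50 - 79*(-39/8) = -50 + 3081/8 = 2681/8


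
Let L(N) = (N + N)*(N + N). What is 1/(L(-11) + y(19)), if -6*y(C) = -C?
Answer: 6/2923 ≈ 0.0020527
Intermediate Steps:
y(C) = C/6 (y(C) = -(-1)*C/6 = C/6)
L(N) = 4*N**2 (L(N) = (2*N)*(2*N) = 4*N**2)
1/(L(-11) + y(19)) = 1/(4*(-11)**2 + (1/6)*19) = 1/(4*121 + 19/6) = 1/(484 + 19/6) = 1/(2923/6) = 6/2923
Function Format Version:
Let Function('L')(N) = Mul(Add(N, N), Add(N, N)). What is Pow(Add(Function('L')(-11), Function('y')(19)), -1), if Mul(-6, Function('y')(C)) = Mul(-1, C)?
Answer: Rational(6, 2923) ≈ 0.0020527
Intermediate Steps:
Function('y')(C) = Mul(Rational(1, 6), C) (Function('y')(C) = Mul(Rational(-1, 6), Mul(-1, C)) = Mul(Rational(1, 6), C))
Function('L')(N) = Mul(4, Pow(N, 2)) (Function('L')(N) = Mul(Mul(2, N), Mul(2, N)) = Mul(4, Pow(N, 2)))
Pow(Add(Function('L')(-11), Function('y')(19)), -1) = Pow(Add(Mul(4, Pow(-11, 2)), Mul(Rational(1, 6), 19)), -1) = Pow(Add(Mul(4, 121), Rational(19, 6)), -1) = Pow(Add(484, Rational(19, 6)), -1) = Pow(Rational(2923, 6), -1) = Rational(6, 2923)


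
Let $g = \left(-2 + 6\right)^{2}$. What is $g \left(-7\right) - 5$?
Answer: $-117$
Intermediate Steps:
$g = 16$ ($g = 4^{2} = 16$)
$g \left(-7\right) - 5 = 16 \left(-7\right) - 5 = -112 - 5 = -117$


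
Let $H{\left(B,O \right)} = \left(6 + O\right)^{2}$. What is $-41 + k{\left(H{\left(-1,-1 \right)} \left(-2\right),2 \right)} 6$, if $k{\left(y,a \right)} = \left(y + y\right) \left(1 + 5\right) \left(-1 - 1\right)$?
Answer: $7159$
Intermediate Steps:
$k{\left(y,a \right)} = - 24 y$ ($k{\left(y,a \right)} = 2 y 6 \left(-2\right) = 12 y \left(-2\right) = - 24 y$)
$-41 + k{\left(H{\left(-1,-1 \right)} \left(-2\right),2 \right)} 6 = -41 + - 24 \left(6 - 1\right)^{2} \left(-2\right) 6 = -41 + - 24 \cdot 5^{2} \left(-2\right) 6 = -41 + - 24 \cdot 25 \left(-2\right) 6 = -41 + \left(-24\right) \left(-50\right) 6 = -41 + 1200 \cdot 6 = -41 + 7200 = 7159$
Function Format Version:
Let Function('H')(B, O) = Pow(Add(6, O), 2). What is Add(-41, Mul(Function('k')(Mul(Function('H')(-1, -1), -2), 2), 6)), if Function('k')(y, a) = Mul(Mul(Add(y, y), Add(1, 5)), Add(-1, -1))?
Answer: 7159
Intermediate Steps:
Function('k')(y, a) = Mul(-24, y) (Function('k')(y, a) = Mul(Mul(Mul(2, y), 6), -2) = Mul(Mul(12, y), -2) = Mul(-24, y))
Add(-41, Mul(Function('k')(Mul(Function('H')(-1, -1), -2), 2), 6)) = Add(-41, Mul(Mul(-24, Mul(Pow(Add(6, -1), 2), -2)), 6)) = Add(-41, Mul(Mul(-24, Mul(Pow(5, 2), -2)), 6)) = Add(-41, Mul(Mul(-24, Mul(25, -2)), 6)) = Add(-41, Mul(Mul(-24, -50), 6)) = Add(-41, Mul(1200, 6)) = Add(-41, 7200) = 7159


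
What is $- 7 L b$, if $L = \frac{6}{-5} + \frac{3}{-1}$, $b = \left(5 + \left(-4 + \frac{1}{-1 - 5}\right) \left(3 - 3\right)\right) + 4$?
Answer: $\frac{1323}{5} \approx 264.6$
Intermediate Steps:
$b = 9$ ($b = \left(5 + \left(-4 + \frac{1}{-6}\right) 0\right) + 4 = \left(5 + \left(-4 - \frac{1}{6}\right) 0\right) + 4 = \left(5 - 0\right) + 4 = \left(5 + 0\right) + 4 = 5 + 4 = 9$)
$L = - \frac{21}{5}$ ($L = 6 \left(- \frac{1}{5}\right) + 3 \left(-1\right) = - \frac{6}{5} - 3 = - \frac{21}{5} \approx -4.2$)
$- 7 L b = \left(-7\right) \left(- \frac{21}{5}\right) 9 = \frac{147}{5} \cdot 9 = \frac{1323}{5}$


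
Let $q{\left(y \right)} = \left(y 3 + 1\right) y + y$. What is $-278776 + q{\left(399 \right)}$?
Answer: $199625$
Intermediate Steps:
$q{\left(y \right)} = y + y \left(1 + 3 y\right)$ ($q{\left(y \right)} = \left(3 y + 1\right) y + y = \left(1 + 3 y\right) y + y = y \left(1 + 3 y\right) + y = y + y \left(1 + 3 y\right)$)
$-278776 + q{\left(399 \right)} = -278776 + 399 \left(2 + 3 \cdot 399\right) = -278776 + 399 \left(2 + 1197\right) = -278776 + 399 \cdot 1199 = -278776 + 478401 = 199625$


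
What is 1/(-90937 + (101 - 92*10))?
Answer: -1/91756 ≈ -1.0898e-5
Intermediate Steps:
1/(-90937 + (101 - 92*10)) = 1/(-90937 + (101 - 920)) = 1/(-90937 - 819) = 1/(-91756) = -1/91756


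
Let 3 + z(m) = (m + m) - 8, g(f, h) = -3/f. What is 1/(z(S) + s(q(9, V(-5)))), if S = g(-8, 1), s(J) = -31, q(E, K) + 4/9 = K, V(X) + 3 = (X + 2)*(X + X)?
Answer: -4/165 ≈ -0.024242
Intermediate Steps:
V(X) = -3 + 2*X*(2 + X) (V(X) = -3 + (X + 2)*(X + X) = -3 + (2 + X)*(2*X) = -3 + 2*X*(2 + X))
q(E, K) = -4/9 + K
S = 3/8 (S = -3/(-8) = -3*(-1/8) = 3/8 ≈ 0.37500)
z(m) = -11 + 2*m (z(m) = -3 + ((m + m) - 8) = -3 + (2*m - 8) = -3 + (-8 + 2*m) = -11 + 2*m)
1/(z(S) + s(q(9, V(-5)))) = 1/((-11 + 2*(3/8)) - 31) = 1/((-11 + 3/4) - 31) = 1/(-41/4 - 31) = 1/(-165/4) = -4/165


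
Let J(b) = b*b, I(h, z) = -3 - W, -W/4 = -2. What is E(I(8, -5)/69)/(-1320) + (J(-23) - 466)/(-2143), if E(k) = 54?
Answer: -33147/471460 ≈ -0.070307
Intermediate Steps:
W = 8 (W = -4*(-2) = 8)
I(h, z) = -11 (I(h, z) = -3 - 1*8 = -3 - 8 = -11)
J(b) = b²
E(I(8, -5)/69)/(-1320) + (J(-23) - 466)/(-2143) = 54/(-1320) + ((-23)² - 466)/(-2143) = 54*(-1/1320) + (529 - 466)*(-1/2143) = -9/220 + 63*(-1/2143) = -9/220 - 63/2143 = -33147/471460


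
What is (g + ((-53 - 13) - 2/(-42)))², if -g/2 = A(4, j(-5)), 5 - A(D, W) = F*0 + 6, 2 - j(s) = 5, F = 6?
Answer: 1803649/441 ≈ 4089.9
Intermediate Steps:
j(s) = -3 (j(s) = 2 - 1*5 = 2 - 5 = -3)
A(D, W) = -1 (A(D, W) = 5 - (6*0 + 6) = 5 - (0 + 6) = 5 - 1*6 = 5 - 6 = -1)
g = 2 (g = -2*(-1) = 2)
(g + ((-53 - 13) - 2/(-42)))² = (2 + ((-53 - 13) - 2/(-42)))² = (2 + (-66 - 2*(-1/42)))² = (2 + (-66 + 1/21))² = (2 - 1385/21)² = (-1343/21)² = 1803649/441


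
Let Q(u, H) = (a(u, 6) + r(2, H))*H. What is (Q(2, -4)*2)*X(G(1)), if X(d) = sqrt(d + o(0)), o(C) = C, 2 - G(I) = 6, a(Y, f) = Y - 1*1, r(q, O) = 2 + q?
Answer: -80*I ≈ -80.0*I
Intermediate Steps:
a(Y, f) = -1 + Y (a(Y, f) = Y - 1 = -1 + Y)
G(I) = -4 (G(I) = 2 - 1*6 = 2 - 6 = -4)
X(d) = sqrt(d) (X(d) = sqrt(d + 0) = sqrt(d))
Q(u, H) = H*(3 + u) (Q(u, H) = ((-1 + u) + (2 + 2))*H = ((-1 + u) + 4)*H = (3 + u)*H = H*(3 + u))
(Q(2, -4)*2)*X(G(1)) = (-4*(3 + 2)*2)*sqrt(-4) = (-4*5*2)*(2*I) = (-20*2)*(2*I) = -80*I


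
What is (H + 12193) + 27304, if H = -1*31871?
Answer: 7626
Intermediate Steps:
H = -31871
(H + 12193) + 27304 = (-31871 + 12193) + 27304 = -19678 + 27304 = 7626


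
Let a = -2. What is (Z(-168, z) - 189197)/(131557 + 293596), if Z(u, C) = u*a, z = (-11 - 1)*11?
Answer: -188861/425153 ≈ -0.44422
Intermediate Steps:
z = -132 (z = -12*11 = -132)
Z(u, C) = -2*u (Z(u, C) = u*(-2) = -2*u)
(Z(-168, z) - 189197)/(131557 + 293596) = (-2*(-168) - 189197)/(131557 + 293596) = (336 - 189197)/425153 = -188861*1/425153 = -188861/425153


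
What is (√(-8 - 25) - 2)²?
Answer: (2 - I*√33)² ≈ -29.0 - 22.978*I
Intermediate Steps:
(√(-8 - 25) - 2)² = (√(-33) - 2)² = (I*√33 - 2)² = (-2 + I*√33)²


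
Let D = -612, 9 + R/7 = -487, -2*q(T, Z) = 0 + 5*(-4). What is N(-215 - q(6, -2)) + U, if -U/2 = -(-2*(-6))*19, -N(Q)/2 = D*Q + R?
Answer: -268000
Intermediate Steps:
q(T, Z) = 10 (q(T, Z) = -(0 + 5*(-4))/2 = -(0 - 20)/2 = -1/2*(-20) = 10)
R = -3472 (R = -63 + 7*(-487) = -63 - 3409 = -3472)
N(Q) = 6944 + 1224*Q (N(Q) = -2*(-612*Q - 3472) = -2*(-3472 - 612*Q) = 6944 + 1224*Q)
U = 456 (U = -(-2)*-2*(-6)*19 = -(-2)*12*19 = -(-2)*228 = -2*(-228) = 456)
N(-215 - q(6, -2)) + U = (6944 + 1224*(-215 - 1*10)) + 456 = (6944 + 1224*(-215 - 10)) + 456 = (6944 + 1224*(-225)) + 456 = (6944 - 275400) + 456 = -268456 + 456 = -268000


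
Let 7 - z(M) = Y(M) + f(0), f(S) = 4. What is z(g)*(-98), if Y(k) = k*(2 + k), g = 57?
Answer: 329280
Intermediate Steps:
z(M) = 3 - M*(2 + M) (z(M) = 7 - (M*(2 + M) + 4) = 7 - (4 + M*(2 + M)) = 7 + (-4 - M*(2 + M)) = 3 - M*(2 + M))
z(g)*(-98) = (3 - 1*57*(2 + 57))*(-98) = (3 - 1*57*59)*(-98) = (3 - 3363)*(-98) = -3360*(-98) = 329280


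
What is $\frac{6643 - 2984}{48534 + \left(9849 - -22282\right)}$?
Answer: $\frac{3659}{80665} \approx 0.04536$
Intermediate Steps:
$\frac{6643 - 2984}{48534 + \left(9849 - -22282\right)} = \frac{3659}{48534 + \left(9849 + 22282\right)} = \frac{3659}{48534 + 32131} = \frac{3659}{80665}$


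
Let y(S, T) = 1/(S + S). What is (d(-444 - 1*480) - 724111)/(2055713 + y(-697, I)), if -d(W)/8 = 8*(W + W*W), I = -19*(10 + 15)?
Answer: -77097454766/2865663921 ≈ -26.904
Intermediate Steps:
I = -475 (I = -19*25 = -475)
y(S, T) = 1/(2*S)
d(W) = -64*W - 64*W² (d(W) = -64*(W + W*W) = -64*(W + W²) = -8*(8*W + 8*W²) = -64*W - 64*W²)
(d(-444 - 1*480) - 724111)/(2055713 + y(-697, I)) = (-64*(-444 - 1*480)*(1 + (-444 - 1*480)) - 724111)/(2055713 + (½)/(-697)) = (-64*(-444 - 480)*(1 + (-444 - 480)) - 724111)/(2055713 + (½)*(-1/697)) = (-64*(-924)*(1 - 924) - 724111)/(2055713 - 1/1394) = (-64*(-924)*(-923) - 724111)/(2865663921/1394) = (-54582528 - 724111)*(1394/2865663921) = -55306639*1394/2865663921 = -77097454766/2865663921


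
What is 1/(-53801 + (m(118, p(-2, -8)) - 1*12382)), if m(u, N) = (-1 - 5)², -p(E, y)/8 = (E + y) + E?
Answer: -1/66147 ≈ -1.5118e-5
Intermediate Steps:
p(E, y) = -16*E - 8*y (p(E, y) = -8*((E + y) + E) = -8*(y + 2*E) = -16*E - 8*y)
m(u, N) = 36 (m(u, N) = (-6)² = 36)
1/(-53801 + (m(118, p(-2, -8)) - 1*12382)) = 1/(-53801 + (36 - 1*12382)) = 1/(-53801 + (36 - 12382)) = 1/(-53801 - 12346) = 1/(-66147) = -1/66147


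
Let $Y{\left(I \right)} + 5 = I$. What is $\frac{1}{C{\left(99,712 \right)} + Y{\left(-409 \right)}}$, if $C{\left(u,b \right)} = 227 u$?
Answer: $\frac{1}{22059} \approx 4.5333 \cdot 10^{-5}$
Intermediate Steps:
$Y{\left(I \right)} = -5 + I$
$\frac{1}{C{\left(99,712 \right)} + Y{\left(-409 \right)}} = \frac{1}{227 \cdot 99 - 414} = \frac{1}{22473 - 414} = \frac{1}{22059}$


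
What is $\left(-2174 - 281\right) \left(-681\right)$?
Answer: $1671855$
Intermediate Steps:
$\left(-2174 - 281\right) \left(-681\right) = \left(-2455\right) \left(-681\right) = 1671855$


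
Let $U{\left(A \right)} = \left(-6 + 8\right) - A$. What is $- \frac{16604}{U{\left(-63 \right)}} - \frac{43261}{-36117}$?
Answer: $- \frac{596874703}{2347605} \approx -254.25$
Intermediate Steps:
$U{\left(A \right)} = 2 - A$
$- \frac{16604}{U{\left(-63 \right)}} - \frac{43261}{-36117} = - \frac{16604}{2 - -63} - \frac{43261}{-36117} = - \frac{16604}{2 + 63} - - \frac{43261}{36117} = - \frac{16604}{65} + \frac{43261}{36117} = - \frac{596874703}{2347605}$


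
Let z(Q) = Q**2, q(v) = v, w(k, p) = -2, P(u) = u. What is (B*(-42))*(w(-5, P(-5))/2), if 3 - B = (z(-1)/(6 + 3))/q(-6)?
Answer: 1141/9 ≈ 126.78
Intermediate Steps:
B = 163/54 (B = 3 - (-1)**2/(6 + 3)/(-6) = 3 - 1/9*(-1)/6 = 3 - 1*(1/9)*(-1)/6 = 3 - (-1)/(9*6) = 3 - 1*(-1/54) = 3 + 1/54 = 163/54 ≈ 3.0185)
(B*(-42))*(w(-5, P(-5))/2) = ((163/54)*(-42))*(-2/2) = -1141*(-2)/18 = -1141/9*(-1) = 1141/9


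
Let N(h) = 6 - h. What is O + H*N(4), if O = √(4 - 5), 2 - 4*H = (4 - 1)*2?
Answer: -2 + I ≈ -2.0 + 1.0*I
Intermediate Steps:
H = -1 (H = ½ - (4 - 1)*2/4 = ½ - 3*2/4 = ½ - ¼*6 = ½ - 3/2 = -1)
O = I (O = √(-1) = I ≈ 1.0*I)
O + H*N(4) = I - (6 - 1*4) = I - (6 - 4) = I - 1*2 = I - 2 = -2 + I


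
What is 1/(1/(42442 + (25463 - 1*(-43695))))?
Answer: 111600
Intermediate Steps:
1/(1/(42442 + (25463 - 1*(-43695)))) = 1/(1/(42442 + (25463 + 43695))) = 1/(1/(42442 + 69158)) = 1/(1/111600) = 111600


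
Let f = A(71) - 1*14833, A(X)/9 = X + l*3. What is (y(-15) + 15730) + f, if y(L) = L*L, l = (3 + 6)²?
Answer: 3948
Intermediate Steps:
l = 81 (l = 9² = 81)
A(X) = 2187 + 9*X (A(X) = 9*(X + 81*3) = 9*(X + 243) = 9*(243 + X) = 2187 + 9*X)
f = -12007 (f = (2187 + 9*71) - 1*14833 = (2187 + 639) - 14833 = 2826 - 14833 = -12007)
y(L) = L²
(y(-15) + 15730) + f = ((-15)² + 15730) - 12007 = (225 + 15730) - 12007 = 15955 - 12007 = 3948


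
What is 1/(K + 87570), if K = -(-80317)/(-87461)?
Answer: 87461/7658879453 ≈ 1.1420e-5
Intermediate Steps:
K = -80317/87461 (K = -(-80317)*(-1)/87461 = -1*80317/87461 = -80317/87461 ≈ -0.91832)
1/(K + 87570) = 1/(-80317/87461 + 87570) = 1/(7658879453/87461) = 87461/7658879453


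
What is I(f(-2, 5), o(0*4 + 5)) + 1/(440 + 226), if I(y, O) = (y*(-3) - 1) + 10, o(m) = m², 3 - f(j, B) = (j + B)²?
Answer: 17983/666 ≈ 27.001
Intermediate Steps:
f(j, B) = 3 - (B + j)² (f(j, B) = 3 - (j + B)² = 3 - (B + j)²)
I(y, O) = 9 - 3*y (I(y, O) = (-3*y - 1) + 10 = (-1 - 3*y) + 10 = 9 - 3*y)
I(f(-2, 5), o(0*4 + 5)) + 1/(440 + 226) = (9 - 3*(3 - (5 - 2)²)) + 1/(440 + 226) = (9 - 3*(3 - 1*3²)) + 1/666 = (9 - 3*(3 - 1*9)) + 1/666 = (9 - 3*(3 - 9)) + 1/666 = (9 - 3*(-6)) + 1/666 = (9 + 18) + 1/666 = 27 + 1/666 = 17983/666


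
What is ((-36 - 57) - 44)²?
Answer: 18769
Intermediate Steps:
((-36 - 57) - 44)² = (-93 - 44)² = (-137)² = 18769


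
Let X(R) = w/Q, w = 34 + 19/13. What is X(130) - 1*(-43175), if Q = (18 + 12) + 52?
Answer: 46025011/1066 ≈ 43175.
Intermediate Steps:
Q = 82 (Q = 30 + 52 = 82)
w = 461/13 (w = 34 + 19*(1/13) = 34 + 19/13 = 461/13 ≈ 35.462)
X(R) = 461/1066 (X(R) = (461/13)/82 = (461/13)*(1/82) = 461/1066)
X(130) - 1*(-43175) = 461/1066 - 1*(-43175) = 461/1066 + 43175 = 46025011/1066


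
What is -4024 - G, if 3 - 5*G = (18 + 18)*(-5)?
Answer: -20303/5 ≈ -4060.6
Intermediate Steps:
G = 183/5 (G = ⅗ - (18 + 18)*(-5)/5 = ⅗ - 36*(-5)/5 = ⅗ - ⅕*(-180) = ⅗ + 36 = 183/5 ≈ 36.600)
-4024 - G = -4024 - 1*183/5 = -4024 - 183/5 = -20303/5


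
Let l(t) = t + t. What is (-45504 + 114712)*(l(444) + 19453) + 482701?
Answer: 1408242629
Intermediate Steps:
l(t) = 2*t
(-45504 + 114712)*(l(444) + 19453) + 482701 = (-45504 + 114712)*(2*444 + 19453) + 482701 = 69208*(888 + 19453) + 482701 = 69208*20341 + 482701 = 1407759928 + 482701 = 1408242629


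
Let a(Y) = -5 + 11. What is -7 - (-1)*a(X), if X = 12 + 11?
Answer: -1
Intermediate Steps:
X = 23
a(Y) = 6
-7 - (-1)*a(X) = -7 - (-1)*6 = -7 - 1*(-6) = -7 + 6 = -1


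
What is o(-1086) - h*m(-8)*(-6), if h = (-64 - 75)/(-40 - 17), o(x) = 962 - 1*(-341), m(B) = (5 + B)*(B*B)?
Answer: -28619/19 ≈ -1506.3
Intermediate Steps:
m(B) = B²*(5 + B) (m(B) = (5 + B)*B² = B²*(5 + B))
o(x) = 1303 (o(x) = 962 + 341 = 1303)
h = 139/57 (h = -139/(-57) = -139*(-1/57) = 139/57 ≈ 2.4386)
o(-1086) - h*m(-8)*(-6) = 1303 - 139*((-8)²*(5 - 8))/57*(-6) = 1303 - 139*(64*(-3))/57*(-6) = 1303 - (139/57)*(-192)*(-6) = 1303 - (-8896)*(-6)/19 = 1303 - 1*53376/19 = 1303 - 53376/19 = -28619/19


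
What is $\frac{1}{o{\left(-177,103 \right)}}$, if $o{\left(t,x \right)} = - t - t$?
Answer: $\frac{1}{354} \approx 0.0028249$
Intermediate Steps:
$o{\left(t,x \right)} = - 2 t$
$\frac{1}{o{\left(-177,103 \right)}} = \frac{1}{\left(-2\right) \left(-177\right)} = \frac{1}{354}$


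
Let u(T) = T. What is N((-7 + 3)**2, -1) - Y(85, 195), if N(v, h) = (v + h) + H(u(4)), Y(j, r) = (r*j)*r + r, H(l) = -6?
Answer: -3232311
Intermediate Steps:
Y(j, r) = r + j*r**2 (Y(j, r) = (j*r)*r + r = j*r**2 + r = r + j*r**2)
N(v, h) = -6 + h + v (N(v, h) = (v + h) - 6 = (h + v) - 6 = -6 + h + v)
N((-7 + 3)**2, -1) - Y(85, 195) = (-6 - 1 + (-7 + 3)**2) - 195*(1 + 85*195) = (-6 - 1 + (-4)**2) - 195*(1 + 16575) = (-6 - 1 + 16) - 195*16576 = 9 - 1*3232320 = 9 - 3232320 = -3232311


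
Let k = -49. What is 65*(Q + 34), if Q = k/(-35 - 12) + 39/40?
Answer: 880269/376 ≈ 2341.1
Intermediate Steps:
Q = 3793/1880 (Q = -49/(-35 - 12) + 39/40 = -49/(-47) + 39*(1/40) = -49*(-1/47) + 39/40 = 49/47 + 39/40 = 3793/1880 ≈ 2.0176)
65*(Q + 34) = 65*(3793/1880 + 34) = 65*(67713/1880) = 880269/376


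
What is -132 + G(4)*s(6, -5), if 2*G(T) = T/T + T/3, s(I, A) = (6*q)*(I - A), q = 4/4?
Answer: -55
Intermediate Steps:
q = 1 (q = 4*(1/4) = 1)
s(I, A) = -6*A + 6*I (s(I, A) = (6*1)*(I - A) = 6*(I - A) = -6*A + 6*I)
G(T) = 1/2 + T/6 (G(T) = (T/T + T/3)/2 = (1 + T*(1/3))/2 = (1 + T/3)/2 = 1/2 + T/6)
-132 + G(4)*s(6, -5) = -132 + (1/2 + (1/6)*4)*(-6*(-5) + 6*6) = -132 + (1/2 + 2/3)*(30 + 36) = -132 + (7/6)*66 = -132 + 77 = -55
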